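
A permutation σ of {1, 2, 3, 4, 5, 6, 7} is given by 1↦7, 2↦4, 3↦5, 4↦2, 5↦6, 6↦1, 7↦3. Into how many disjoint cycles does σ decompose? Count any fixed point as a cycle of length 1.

Cycle decomposition: (1 7 3 5 6) (2 4).
2 cycles.

2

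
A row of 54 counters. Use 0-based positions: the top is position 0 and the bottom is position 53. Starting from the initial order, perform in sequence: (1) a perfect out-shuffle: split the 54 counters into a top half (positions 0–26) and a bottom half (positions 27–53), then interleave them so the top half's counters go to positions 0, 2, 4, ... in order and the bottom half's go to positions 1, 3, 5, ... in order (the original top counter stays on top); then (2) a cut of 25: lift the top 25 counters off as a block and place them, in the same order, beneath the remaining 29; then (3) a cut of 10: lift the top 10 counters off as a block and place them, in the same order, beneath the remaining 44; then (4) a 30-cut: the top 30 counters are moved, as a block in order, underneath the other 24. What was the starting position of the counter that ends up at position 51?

Undo the operations in reverse order, starting from position 51:
  undo op 4 (cut 30): 51 ← 27
  undo op 3 (cut 10): 27 ← 37
  undo op 2 (cut 25): 37 ← 8
  undo op 1 (out-shuffle, from top half): 8 ← 4
So the counter at position 51 came from original position 4.

4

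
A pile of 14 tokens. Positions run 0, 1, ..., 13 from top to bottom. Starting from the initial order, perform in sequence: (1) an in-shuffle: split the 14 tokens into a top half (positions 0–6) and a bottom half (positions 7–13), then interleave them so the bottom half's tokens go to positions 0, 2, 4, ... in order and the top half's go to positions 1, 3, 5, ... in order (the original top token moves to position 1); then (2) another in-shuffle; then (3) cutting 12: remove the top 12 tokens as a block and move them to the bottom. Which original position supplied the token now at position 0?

6

Undo the operations in reverse order, starting from position 0:
  undo op 3 (cut 12): 0 ← 12
  undo op 2 (in-shuffle, from bottom half): 12 ← 13
  undo op 1 (in-shuffle, from top half): 13 ← 6
So the token at position 0 came from original position 6.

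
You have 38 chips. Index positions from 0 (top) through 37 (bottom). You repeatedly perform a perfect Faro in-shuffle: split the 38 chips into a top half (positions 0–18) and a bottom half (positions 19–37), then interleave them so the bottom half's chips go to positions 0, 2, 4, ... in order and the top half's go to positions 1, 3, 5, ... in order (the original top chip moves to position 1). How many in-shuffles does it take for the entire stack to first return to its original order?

The in-shuffle permutes the 38 positions with cycle lengths [2, 12, 12, 12].
Every chip is home exactly when every cycle has completed a whole number of laps, i.e. after lcm(2, 12) = 12 in-shuffles.

12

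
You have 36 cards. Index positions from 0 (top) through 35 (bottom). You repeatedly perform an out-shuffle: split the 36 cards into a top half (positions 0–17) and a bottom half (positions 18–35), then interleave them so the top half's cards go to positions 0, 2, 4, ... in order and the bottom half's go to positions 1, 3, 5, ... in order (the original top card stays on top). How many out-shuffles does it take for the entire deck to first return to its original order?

The out-shuffle permutes the 36 positions with cycle lengths [1, 1, 3, 3, 4, 12, 12].
Every card is home exactly when every cycle has completed a whole number of laps, i.e. after lcm(1, 3, 4, 12) = 12 out-shuffles.

12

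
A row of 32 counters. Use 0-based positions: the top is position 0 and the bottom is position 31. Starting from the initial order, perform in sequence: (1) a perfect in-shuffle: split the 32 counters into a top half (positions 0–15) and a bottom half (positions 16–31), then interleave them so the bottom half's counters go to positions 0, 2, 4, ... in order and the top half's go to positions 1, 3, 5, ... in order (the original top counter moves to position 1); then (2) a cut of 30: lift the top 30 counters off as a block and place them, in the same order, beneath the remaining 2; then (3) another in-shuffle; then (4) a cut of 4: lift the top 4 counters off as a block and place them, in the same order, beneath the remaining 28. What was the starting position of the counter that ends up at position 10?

Undo the operations in reverse order, starting from position 10:
  undo op 4 (cut 4): 10 ← 14
  undo op 3 (in-shuffle, from bottom half): 14 ← 23
  undo op 2 (cut 30): 23 ← 21
  undo op 1 (in-shuffle, from top half): 21 ← 10
So the counter at position 10 came from original position 10.

10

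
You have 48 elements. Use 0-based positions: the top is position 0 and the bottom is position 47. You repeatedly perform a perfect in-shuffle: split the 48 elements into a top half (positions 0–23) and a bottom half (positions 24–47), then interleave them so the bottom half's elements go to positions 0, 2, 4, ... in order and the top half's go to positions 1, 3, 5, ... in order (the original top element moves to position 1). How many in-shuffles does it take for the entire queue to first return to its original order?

21

The in-shuffle permutes the 48 positions with cycle lengths [3, 3, 21, 21].
Every element is home exactly when every cycle has completed a whole number of laps, i.e. after lcm(3, 21) = 21 in-shuffles.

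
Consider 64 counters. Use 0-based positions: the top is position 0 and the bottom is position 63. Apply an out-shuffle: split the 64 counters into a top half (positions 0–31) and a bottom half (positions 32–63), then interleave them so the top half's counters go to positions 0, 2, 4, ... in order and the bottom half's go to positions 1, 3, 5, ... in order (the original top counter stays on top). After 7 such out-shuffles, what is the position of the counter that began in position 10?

20

Track the counter's position through each out-shuffle:
10 → 20 → 40 → 17 → 34 → 5 → 10 → 20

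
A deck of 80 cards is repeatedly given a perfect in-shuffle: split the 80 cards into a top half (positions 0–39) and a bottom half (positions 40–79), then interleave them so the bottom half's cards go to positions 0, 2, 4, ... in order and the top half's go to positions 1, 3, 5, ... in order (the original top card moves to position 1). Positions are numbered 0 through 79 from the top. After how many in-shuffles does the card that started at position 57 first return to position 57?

Follow position 57 under repeated in-shuffles:
57 → 34 → 69 → 58 → 36 → 73 → 66 → 52 → ... → 57 (length 54)
It first returns after 54 in-shuffles.

54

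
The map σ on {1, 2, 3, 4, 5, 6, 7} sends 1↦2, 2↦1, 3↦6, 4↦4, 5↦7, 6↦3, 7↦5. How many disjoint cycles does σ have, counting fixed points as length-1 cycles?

4

Cycle decomposition: (1 2) (3 6) (4) (5 7).
4 cycles.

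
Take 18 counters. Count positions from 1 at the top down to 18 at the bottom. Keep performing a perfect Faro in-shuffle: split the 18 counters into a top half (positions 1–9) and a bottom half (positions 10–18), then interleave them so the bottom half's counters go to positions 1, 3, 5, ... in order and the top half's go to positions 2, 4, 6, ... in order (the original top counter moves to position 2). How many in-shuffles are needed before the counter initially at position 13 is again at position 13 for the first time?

Follow position 13 under repeated in-shuffles:
13 → 7 → 14 → 9 → 18 → 17 → 15 → 11 → 3 → 6 → 12 → 5 → 10 → 1 → 2 → 4 → 8 → 16 → 13
It first returns after 18 in-shuffles.

18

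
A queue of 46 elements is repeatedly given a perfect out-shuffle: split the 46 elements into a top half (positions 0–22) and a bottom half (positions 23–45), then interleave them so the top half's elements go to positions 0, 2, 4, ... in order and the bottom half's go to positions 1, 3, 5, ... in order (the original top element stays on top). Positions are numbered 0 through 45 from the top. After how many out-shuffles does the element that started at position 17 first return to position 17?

Follow position 17 under repeated out-shuffles:
17 → 34 → 23 → 1 → 2 → 4 → 8 → 16 → 32 → 19 → 38 → 31 → 17
It first returns after 12 out-shuffles.

12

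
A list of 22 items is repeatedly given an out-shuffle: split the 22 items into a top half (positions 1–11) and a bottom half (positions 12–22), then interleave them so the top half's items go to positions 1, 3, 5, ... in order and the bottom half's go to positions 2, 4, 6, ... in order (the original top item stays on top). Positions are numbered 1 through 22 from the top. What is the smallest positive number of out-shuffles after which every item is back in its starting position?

The out-shuffle permutes the 22 positions with cycle lengths [1, 1, 2, 3, 3, 6, 6].
Every item is home exactly when every cycle has completed a whole number of laps, i.e. after lcm(1, 2, 3, 6) = 6 out-shuffles.

6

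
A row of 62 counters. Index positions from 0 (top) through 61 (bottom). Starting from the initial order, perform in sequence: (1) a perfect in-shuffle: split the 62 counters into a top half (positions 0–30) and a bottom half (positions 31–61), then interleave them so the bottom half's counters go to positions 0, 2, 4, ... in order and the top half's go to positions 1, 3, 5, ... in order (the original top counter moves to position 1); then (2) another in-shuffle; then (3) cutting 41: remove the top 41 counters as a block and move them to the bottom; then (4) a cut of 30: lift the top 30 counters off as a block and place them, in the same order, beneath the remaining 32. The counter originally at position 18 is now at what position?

Track the counter from position 18 forward through each operation:
  after op 1 (in-shuffle): 18 → 37
  after op 2 (in-shuffle): 37 → 12
  after op 3 (cut 41): 12 → 33
  after op 4 (cut 30): 33 → 3

3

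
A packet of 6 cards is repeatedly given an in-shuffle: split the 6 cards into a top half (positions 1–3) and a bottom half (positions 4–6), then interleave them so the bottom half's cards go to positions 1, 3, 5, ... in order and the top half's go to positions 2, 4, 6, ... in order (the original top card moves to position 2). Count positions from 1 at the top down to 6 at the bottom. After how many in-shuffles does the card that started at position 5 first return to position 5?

Follow position 5 under repeated in-shuffles:
5 → 3 → 6 → 5
It first returns after 3 in-shuffles.

3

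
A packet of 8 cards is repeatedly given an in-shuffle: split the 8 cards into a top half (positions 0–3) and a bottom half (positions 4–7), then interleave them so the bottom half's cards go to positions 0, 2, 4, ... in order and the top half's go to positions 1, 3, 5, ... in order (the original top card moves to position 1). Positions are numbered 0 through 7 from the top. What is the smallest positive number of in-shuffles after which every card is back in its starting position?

The in-shuffle permutes the 8 positions with cycle lengths [2, 6].
Every card is home exactly when every cycle has completed a whole number of laps, i.e. after lcm(2, 6) = 6 in-shuffles.

6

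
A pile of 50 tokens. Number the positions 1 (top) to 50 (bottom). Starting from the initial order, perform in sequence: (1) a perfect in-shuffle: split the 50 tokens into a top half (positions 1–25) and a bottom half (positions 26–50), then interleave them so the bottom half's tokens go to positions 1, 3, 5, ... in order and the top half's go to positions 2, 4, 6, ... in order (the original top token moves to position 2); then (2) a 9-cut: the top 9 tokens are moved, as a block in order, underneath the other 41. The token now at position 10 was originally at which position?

Undo the operations in reverse order, starting from position 10:
  undo op 2 (cut 9): 10 ← 19
  undo op 1 (in-shuffle, from bottom half): 19 ← 35
So the token at position 10 came from original position 35.

35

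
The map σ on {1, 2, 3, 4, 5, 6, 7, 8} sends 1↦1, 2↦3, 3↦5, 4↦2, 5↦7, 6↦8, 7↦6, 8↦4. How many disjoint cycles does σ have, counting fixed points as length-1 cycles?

Cycle decomposition: (1) (2 3 5 7 6 8 4).
2 cycles.

2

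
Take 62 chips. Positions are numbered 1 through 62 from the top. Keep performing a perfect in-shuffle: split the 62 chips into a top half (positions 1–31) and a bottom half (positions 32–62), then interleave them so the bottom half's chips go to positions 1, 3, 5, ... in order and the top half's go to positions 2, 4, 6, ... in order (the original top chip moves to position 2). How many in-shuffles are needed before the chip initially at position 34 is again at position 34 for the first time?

6

Follow position 34 under repeated in-shuffles:
34 → 5 → 10 → 20 → 40 → 17 → 34
It first returns after 6 in-shuffles.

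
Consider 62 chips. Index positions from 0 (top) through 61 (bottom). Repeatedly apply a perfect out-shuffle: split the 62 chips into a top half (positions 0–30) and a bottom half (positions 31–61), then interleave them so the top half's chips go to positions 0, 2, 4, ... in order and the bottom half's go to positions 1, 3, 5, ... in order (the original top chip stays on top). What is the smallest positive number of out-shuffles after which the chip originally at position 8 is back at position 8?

60

Follow position 8 under repeated out-shuffles:
8 → 16 → 32 → 3 → 6 → 12 → 24 → 48 → ... → 8 (length 60)
It first returns after 60 out-shuffles.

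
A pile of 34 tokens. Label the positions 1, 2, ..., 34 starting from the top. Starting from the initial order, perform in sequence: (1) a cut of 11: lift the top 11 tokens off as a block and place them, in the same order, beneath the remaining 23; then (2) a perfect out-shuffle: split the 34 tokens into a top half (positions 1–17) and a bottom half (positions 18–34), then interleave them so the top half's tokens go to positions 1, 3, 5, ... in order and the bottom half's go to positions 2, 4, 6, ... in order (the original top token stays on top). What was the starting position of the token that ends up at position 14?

Undo the operations in reverse order, starting from position 14:
  undo op 2 (out-shuffle, from bottom half): 14 ← 24
  undo op 1 (cut 11): 24 ← 1
So the token at position 14 came from original position 1.

1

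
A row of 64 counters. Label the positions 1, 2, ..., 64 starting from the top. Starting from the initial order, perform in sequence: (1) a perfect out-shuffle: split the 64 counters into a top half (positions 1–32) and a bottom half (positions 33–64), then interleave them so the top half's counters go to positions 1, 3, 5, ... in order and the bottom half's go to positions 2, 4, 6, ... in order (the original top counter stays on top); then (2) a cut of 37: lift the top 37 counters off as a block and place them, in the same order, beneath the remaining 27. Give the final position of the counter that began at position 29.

20

Track the counter from position 29 forward through each operation:
  after op 1 (out-shuffle): 29 → 57
  after op 2 (cut 37): 57 → 20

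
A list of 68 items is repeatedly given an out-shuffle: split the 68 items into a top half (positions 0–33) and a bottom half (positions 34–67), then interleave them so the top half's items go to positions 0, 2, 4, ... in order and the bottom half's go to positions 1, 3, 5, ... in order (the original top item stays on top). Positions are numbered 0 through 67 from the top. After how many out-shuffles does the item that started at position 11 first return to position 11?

66

Follow position 11 under repeated out-shuffles:
11 → 22 → 44 → 21 → 42 → 17 → 34 → 1 → ... → 11 (length 66)
It first returns after 66 out-shuffles.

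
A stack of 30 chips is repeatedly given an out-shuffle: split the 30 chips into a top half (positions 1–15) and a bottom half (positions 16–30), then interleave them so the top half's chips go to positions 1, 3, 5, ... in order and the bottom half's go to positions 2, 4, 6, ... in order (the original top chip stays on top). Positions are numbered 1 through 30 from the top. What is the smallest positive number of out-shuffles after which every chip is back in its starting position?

The out-shuffle permutes the 30 positions with cycle lengths [1, 1, 28].
Every chip is home exactly when every cycle has completed a whole number of laps, i.e. after lcm(1, 28) = 28 out-shuffles.

28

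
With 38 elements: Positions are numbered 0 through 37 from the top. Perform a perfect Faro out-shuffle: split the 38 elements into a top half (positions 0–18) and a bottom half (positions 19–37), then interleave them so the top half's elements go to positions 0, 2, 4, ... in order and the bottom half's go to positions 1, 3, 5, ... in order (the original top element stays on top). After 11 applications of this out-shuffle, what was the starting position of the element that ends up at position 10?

15

Work backwards from position 10, undoing one out-shuffle at a time:
10 ← 5 ← 21 ← 29 ← 33 ← 35 ← 36 ← 18 ← 9 ← 23 ← 30 ← 15
So the element now at position 10 started at position 15.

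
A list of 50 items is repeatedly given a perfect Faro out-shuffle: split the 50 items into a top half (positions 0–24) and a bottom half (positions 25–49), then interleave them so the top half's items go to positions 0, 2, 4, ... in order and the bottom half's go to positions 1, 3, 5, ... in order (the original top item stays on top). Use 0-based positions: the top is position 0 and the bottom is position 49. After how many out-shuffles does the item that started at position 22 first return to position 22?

Follow position 22 under repeated out-shuffles:
22 → 44 → 39 → 29 → 9 → 18 → 36 → 23 → ... → 22 (length 21)
It first returns after 21 out-shuffles.

21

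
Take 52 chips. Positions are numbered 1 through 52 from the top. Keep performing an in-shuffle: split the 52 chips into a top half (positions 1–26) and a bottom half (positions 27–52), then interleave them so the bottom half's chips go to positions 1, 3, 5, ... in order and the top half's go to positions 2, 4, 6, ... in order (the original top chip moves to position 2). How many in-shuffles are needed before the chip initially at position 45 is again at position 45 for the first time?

52

Follow position 45 under repeated in-shuffles:
45 → 37 → 21 → 42 → 31 → 9 → 18 → 36 → ... → 45 (length 52)
It first returns after 52 in-shuffles.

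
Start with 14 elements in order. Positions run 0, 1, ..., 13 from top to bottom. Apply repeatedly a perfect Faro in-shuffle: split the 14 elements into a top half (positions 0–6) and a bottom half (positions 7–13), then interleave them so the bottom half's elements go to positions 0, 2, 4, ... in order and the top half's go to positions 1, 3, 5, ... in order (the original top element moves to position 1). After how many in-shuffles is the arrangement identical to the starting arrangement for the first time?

4

The in-shuffle permutes the 14 positions with cycle lengths [2, 4, 4, 4].
Every element is home exactly when every cycle has completed a whole number of laps, i.e. after lcm(2, 4) = 4 in-shuffles.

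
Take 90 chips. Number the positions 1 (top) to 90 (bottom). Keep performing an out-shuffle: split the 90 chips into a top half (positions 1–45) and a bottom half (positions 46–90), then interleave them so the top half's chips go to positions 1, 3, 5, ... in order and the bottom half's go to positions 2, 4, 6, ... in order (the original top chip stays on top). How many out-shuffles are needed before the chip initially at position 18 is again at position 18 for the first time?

Follow position 18 under repeated out-shuffles:
18 → 35 → 69 → 48 → 6 → 11 → 21 → 41 → 81 → 72 → 54 → 18
It first returns after 11 out-shuffles.

11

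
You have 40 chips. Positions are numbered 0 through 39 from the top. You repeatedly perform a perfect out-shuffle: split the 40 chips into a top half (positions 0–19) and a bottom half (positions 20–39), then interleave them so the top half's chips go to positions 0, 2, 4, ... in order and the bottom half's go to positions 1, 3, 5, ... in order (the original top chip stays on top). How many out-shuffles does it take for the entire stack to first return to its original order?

12

The out-shuffle permutes the 40 positions with cycle lengths [1, 1, 2, 12, 12, 12].
Every chip is home exactly when every cycle has completed a whole number of laps, i.e. after lcm(1, 2, 12) = 12 out-shuffles.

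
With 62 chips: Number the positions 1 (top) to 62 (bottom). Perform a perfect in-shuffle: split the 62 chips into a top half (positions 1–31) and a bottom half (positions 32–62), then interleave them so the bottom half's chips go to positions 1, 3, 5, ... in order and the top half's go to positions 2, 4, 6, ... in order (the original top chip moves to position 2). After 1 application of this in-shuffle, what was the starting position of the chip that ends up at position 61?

62

Work backwards from position 61, undoing one in-shuffle at a time:
61 ← 62
So the chip now at position 61 started at position 62.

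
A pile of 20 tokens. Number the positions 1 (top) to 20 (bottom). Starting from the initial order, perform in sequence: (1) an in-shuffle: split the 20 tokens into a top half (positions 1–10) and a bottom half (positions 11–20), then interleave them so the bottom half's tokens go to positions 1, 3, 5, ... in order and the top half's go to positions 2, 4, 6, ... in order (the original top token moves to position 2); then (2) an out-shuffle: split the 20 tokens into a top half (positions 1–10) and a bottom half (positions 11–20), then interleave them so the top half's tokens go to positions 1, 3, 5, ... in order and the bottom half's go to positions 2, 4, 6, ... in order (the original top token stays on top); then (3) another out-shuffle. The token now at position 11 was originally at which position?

17

Undo the operations in reverse order, starting from position 11:
  undo op 3 (out-shuffle, from top half): 11 ← 6
  undo op 2 (out-shuffle, from bottom half): 6 ← 13
  undo op 1 (in-shuffle, from bottom half): 13 ← 17
So the token at position 11 came from original position 17.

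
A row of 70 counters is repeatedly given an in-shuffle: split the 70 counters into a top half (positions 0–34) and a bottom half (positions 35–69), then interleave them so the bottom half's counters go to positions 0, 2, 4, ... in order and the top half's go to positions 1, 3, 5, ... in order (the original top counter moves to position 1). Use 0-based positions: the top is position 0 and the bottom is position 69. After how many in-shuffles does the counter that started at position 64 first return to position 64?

35

Follow position 64 under repeated in-shuffles:
64 → 58 → 46 → 22 → 45 → 20 → 41 → 12 → ... → 64 (length 35)
It first returns after 35 in-shuffles.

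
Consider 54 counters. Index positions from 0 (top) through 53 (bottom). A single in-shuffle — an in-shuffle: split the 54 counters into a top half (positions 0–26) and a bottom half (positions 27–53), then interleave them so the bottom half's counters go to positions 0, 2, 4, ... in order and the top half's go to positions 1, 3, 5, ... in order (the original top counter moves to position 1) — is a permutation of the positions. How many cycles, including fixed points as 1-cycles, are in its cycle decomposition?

4

Trace each unvisited position around until it returns:
(0 1 3 7 15 31 ... len 20) (2 5 11 23 47 40 ... len 20) (4 9 19 39 24 49 44 34 14 29) (10 21 43 32)
4 cycles in total.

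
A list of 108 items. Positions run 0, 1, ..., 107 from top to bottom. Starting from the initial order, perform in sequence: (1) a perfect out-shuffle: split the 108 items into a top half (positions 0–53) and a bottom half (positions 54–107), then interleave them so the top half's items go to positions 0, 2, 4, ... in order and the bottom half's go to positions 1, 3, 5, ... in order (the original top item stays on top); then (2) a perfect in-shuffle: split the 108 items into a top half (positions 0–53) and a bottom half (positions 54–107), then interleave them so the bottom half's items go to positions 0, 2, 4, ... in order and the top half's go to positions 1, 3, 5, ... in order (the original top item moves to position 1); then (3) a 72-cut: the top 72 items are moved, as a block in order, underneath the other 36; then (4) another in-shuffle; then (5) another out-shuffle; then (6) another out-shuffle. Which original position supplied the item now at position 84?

Undo the operations in reverse order, starting from position 84:
  undo op 6 (out-shuffle, from top half): 84 ← 42
  undo op 5 (out-shuffle, from top half): 42 ← 21
  undo op 4 (in-shuffle, from top half): 21 ← 10
  undo op 3 (cut 72): 10 ← 82
  undo op 2 (in-shuffle, from bottom half): 82 ← 95
  undo op 1 (out-shuffle, from bottom half): 95 ← 101
So the item at position 84 came from original position 101.

101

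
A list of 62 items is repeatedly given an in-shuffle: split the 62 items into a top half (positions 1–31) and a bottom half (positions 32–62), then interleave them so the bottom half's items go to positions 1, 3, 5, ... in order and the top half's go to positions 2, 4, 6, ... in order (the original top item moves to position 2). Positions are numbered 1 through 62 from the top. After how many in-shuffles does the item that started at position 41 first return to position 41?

6

Follow position 41 under repeated in-shuffles:
41 → 19 → 38 → 13 → 26 → 52 → 41
It first returns after 6 in-shuffles.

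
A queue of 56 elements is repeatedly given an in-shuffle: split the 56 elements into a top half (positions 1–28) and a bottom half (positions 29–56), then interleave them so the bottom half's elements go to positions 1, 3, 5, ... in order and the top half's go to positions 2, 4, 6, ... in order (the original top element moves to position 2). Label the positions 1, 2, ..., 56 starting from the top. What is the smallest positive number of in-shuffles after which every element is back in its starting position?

18

The in-shuffle permutes the 56 positions with cycle lengths [2, 18, 18, 18].
Every element is home exactly when every cycle has completed a whole number of laps, i.e. after lcm(2, 18) = 18 in-shuffles.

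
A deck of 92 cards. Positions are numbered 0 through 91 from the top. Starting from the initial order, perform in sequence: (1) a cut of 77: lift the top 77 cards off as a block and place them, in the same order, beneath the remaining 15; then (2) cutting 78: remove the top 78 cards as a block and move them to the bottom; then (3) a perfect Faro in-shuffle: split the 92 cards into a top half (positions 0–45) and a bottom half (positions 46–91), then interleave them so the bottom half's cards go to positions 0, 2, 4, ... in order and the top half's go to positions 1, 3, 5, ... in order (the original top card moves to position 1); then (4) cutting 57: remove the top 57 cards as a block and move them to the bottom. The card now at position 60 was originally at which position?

75

Undo the operations in reverse order, starting from position 60:
  undo op 4 (cut 57): 60 ← 25
  undo op 3 (in-shuffle, from top half): 25 ← 12
  undo op 2 (cut 78): 12 ← 90
  undo op 1 (cut 77): 90 ← 75
So the card at position 60 came from original position 75.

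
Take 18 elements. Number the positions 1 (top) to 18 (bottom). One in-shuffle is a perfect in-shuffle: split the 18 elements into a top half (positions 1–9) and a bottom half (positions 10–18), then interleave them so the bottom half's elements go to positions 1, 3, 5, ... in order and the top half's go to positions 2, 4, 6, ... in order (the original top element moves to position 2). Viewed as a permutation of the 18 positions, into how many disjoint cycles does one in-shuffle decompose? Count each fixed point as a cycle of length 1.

1

Trace each unvisited position around until it returns:
(1 2 4 8 16 13 ... len 18)
1 cycle in total.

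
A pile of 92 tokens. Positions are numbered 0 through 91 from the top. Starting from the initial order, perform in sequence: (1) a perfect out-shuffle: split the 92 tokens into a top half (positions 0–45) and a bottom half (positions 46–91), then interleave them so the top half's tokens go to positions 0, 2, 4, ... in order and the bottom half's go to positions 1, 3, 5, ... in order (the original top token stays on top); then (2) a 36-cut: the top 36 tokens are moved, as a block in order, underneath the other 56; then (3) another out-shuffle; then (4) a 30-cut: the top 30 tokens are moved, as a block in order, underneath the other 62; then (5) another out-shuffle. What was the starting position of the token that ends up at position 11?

15

Undo the operations in reverse order, starting from position 11:
  undo op 5 (out-shuffle, from bottom half): 11 ← 51
  undo op 4 (cut 30): 51 ← 81
  undo op 3 (out-shuffle, from bottom half): 81 ← 86
  undo op 2 (cut 36): 86 ← 30
  undo op 1 (out-shuffle, from top half): 30 ← 15
So the token at position 11 came from original position 15.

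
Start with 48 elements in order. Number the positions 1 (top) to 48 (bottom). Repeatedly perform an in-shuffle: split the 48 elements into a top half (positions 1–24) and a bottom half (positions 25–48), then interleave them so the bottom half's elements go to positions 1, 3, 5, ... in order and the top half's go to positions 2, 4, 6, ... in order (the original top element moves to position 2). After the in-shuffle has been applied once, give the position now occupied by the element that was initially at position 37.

25

Track the element's position through each in-shuffle:
37 → 25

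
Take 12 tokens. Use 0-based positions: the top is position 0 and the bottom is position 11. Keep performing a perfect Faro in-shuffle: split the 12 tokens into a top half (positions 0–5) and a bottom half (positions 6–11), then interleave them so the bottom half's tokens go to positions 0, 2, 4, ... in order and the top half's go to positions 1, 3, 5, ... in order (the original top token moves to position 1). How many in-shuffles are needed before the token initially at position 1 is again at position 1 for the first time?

12

Follow position 1 under repeated in-shuffles:
1 → 3 → 7 → 2 → 5 → 11 → 10 → 8 → 4 → 9 → 6 → 0 → 1
It first returns after 12 in-shuffles.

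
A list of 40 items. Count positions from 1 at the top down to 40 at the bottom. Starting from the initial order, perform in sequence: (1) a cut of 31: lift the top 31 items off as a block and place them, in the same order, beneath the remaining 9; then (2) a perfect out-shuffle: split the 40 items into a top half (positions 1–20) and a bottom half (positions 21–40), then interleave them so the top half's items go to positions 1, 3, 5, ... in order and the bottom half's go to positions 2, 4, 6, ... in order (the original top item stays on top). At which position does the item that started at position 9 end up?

35

Track the item from position 9 forward through each operation:
  after op 1 (cut 31): 9 → 18
  after op 2 (out-shuffle): 18 → 35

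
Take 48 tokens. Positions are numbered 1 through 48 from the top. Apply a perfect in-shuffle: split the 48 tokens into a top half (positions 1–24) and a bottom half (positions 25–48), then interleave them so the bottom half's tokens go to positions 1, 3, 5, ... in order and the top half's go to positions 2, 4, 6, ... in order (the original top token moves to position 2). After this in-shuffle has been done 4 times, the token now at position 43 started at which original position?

Work backwards from position 43, undoing one in-shuffle at a time:
43 ← 46 ← 23 ← 36 ← 18
So the token now at position 43 started at position 18.

18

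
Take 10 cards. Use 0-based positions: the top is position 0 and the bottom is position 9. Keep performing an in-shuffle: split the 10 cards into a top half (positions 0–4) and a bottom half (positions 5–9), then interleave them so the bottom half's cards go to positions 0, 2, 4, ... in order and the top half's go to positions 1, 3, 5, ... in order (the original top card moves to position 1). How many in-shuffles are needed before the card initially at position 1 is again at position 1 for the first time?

10

Follow position 1 under repeated in-shuffles:
1 → 3 → 7 → 4 → 9 → 8 → 6 → 2 → 5 → 0 → 1
It first returns after 10 in-shuffles.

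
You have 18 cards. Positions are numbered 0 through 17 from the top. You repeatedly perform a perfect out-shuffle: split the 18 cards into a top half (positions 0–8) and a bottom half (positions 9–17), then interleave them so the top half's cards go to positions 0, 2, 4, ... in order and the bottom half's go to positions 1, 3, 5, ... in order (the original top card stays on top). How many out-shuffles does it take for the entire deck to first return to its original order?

The out-shuffle permutes the 18 positions with cycle lengths [1, 1, 8, 8].
Every card is home exactly when every cycle has completed a whole number of laps, i.e. after lcm(1, 8) = 8 out-shuffles.

8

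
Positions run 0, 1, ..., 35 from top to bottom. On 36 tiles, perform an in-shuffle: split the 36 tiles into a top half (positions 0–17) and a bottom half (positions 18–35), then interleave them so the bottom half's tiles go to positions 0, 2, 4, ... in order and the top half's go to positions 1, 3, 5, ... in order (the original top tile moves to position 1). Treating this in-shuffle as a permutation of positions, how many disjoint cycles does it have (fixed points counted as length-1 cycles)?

Trace each unvisited position around until it returns:
(0 1 3 7 15 31 ... len 36)
1 cycle in total.

1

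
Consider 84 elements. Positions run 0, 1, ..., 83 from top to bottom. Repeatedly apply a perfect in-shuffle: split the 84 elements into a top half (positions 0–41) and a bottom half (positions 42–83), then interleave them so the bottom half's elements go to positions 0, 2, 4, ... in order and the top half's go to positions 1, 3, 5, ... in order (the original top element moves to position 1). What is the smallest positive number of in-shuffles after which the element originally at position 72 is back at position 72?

Follow position 72 under repeated in-shuffles:
72 → 60 → 36 → 73 → 62 → 40 → 81 → 78 → 72
It first returns after 8 in-shuffles.

8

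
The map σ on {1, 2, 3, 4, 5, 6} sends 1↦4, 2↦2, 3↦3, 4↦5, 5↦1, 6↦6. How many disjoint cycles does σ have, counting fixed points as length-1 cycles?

Cycle decomposition: (1 4 5) (2) (3) (6).
4 cycles.

4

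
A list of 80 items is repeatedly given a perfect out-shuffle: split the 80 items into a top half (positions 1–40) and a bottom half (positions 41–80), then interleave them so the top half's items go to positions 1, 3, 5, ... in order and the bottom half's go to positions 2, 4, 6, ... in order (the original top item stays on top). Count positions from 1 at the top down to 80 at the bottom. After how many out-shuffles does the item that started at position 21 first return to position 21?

Follow position 21 under repeated out-shuffles:
21 → 41 → 2 → 3 → 5 → 9 → 17 → 33 → ... → 21 (length 39)
It first returns after 39 out-shuffles.

39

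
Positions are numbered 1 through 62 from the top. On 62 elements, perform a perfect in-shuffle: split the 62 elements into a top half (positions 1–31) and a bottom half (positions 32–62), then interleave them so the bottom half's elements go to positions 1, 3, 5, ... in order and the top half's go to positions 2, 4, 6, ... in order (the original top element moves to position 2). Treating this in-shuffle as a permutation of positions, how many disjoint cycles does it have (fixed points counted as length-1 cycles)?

12

Trace each unvisited position around until it returns:
(1 2 4 8 16 32) (3 6 12 24 48 33) (5 10 20 40 17 34) (7 14 28 56 49 35) (9 18 36) (11 22 44 25 50 37) (13 26 52 41 19 38) (15 30 60 57 51 39) ... plus 4 more
12 cycles in total.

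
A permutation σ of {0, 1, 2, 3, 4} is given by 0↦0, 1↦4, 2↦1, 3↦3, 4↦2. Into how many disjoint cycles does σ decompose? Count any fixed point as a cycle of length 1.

3

Cycle decomposition: (0) (1 4 2) (3).
3 cycles.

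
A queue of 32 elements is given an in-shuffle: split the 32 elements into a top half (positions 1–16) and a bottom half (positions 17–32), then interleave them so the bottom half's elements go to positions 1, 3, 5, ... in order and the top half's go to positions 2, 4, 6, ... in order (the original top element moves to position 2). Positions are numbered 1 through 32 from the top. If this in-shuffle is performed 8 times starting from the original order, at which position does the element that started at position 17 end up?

Track the element's position through each in-shuffle:
17 → 1 → 2 → 4 → 8 → 16 → 32 → 31 → 29

29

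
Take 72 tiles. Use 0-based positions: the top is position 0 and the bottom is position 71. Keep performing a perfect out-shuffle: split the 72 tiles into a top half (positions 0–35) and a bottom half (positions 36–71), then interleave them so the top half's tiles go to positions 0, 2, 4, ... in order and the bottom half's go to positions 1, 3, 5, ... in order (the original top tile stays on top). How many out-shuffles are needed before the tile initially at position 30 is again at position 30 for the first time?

35

Follow position 30 under repeated out-shuffles:
30 → 60 → 49 → 27 → 54 → 37 → 3 → 6 → ... → 30 (length 35)
It first returns after 35 out-shuffles.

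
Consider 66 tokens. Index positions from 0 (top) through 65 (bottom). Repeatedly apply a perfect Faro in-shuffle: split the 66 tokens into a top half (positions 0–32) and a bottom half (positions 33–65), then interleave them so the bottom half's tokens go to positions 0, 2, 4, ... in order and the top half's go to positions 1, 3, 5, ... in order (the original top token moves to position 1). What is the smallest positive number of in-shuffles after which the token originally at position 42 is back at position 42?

66

Follow position 42 under repeated in-shuffles:
42 → 18 → 37 → 8 → 17 → 35 → 4 → 9 → ... → 42 (length 66)
It first returns after 66 in-shuffles.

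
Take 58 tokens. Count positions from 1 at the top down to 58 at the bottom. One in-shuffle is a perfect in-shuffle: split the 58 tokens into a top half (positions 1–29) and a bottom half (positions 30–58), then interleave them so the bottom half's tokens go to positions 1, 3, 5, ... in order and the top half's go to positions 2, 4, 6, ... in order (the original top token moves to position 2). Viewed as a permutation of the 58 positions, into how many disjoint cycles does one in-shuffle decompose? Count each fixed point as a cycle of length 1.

1

Trace each unvisited position around until it returns:
(1 2 4 8 16 32 ... len 58)
1 cycle in total.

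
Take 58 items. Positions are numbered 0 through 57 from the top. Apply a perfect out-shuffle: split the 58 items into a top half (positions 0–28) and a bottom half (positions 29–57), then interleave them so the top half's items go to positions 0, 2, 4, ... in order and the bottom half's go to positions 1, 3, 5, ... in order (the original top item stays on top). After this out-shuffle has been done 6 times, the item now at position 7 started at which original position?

1

Work backwards from position 7, undoing one out-shuffle at a time:
7 ← 32 ← 16 ← 8 ← 4 ← 2 ← 1
So the item now at position 7 started at position 1.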